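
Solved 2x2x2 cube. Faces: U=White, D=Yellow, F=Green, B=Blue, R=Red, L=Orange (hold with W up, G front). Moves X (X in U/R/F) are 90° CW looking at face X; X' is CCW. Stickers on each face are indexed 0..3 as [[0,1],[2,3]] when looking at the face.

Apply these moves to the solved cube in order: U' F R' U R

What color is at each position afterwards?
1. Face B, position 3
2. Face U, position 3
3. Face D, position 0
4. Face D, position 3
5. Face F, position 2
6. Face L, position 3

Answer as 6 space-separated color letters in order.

After move 1 (U'): U=WWWW F=OOGG R=GGRR B=RRBB L=BBOO
After move 2 (F): F=GOGO U=WWOB R=WGWR D=RGYY L=BYOY
After move 3 (R'): R=GRWW U=WBOR F=GWGB D=ROYO B=YRGB
After move 4 (U): U=OWRB F=GRGB R=YRWW B=BYGB L=GWOY
After move 5 (R): R=WYWR U=ORRB F=GOGO D=RGYB B=BYWB
Query 1: B[3] = B
Query 2: U[3] = B
Query 3: D[0] = R
Query 4: D[3] = B
Query 5: F[2] = G
Query 6: L[3] = Y

Answer: B B R B G Y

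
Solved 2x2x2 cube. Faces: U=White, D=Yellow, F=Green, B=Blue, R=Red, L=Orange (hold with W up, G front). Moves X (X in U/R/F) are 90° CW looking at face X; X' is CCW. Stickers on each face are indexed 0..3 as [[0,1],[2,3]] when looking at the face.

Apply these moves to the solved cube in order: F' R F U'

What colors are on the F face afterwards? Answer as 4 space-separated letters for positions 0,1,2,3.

After move 1 (F'): F=GGGG U=WWRR R=YRYR D=OOYY L=OWOW
After move 2 (R): R=YYRR U=WGRG F=GOGY D=OBYB B=RBWB
After move 3 (F): F=GGYO U=WGWW R=RYGR D=RYYB L=OOOB
After move 4 (U'): U=GWWW F=OOYO R=GGGR B=RYWB L=RBOB
Query: F face = OOYO

Answer: O O Y O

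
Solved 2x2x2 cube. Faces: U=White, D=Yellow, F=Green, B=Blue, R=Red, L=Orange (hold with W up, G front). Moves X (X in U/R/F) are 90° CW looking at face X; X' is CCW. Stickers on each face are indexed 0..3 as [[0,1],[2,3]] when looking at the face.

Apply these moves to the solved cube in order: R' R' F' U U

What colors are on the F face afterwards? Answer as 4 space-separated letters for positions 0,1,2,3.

After move 1 (R'): R=RRRR U=WBWB F=GWGW D=YGYG B=YBYB
After move 2 (R'): R=RRRR U=WYWY F=GBGB D=YWYW B=GBGB
After move 3 (F'): F=BBGG U=WYRR R=WRYR D=OOYW L=OYOW
After move 4 (U): U=RWRY F=WRGG R=GBYR B=OYGB L=BBOW
After move 5 (U): U=RRYW F=GBGG R=OYYR B=BBGB L=WROW
Query: F face = GBGG

Answer: G B G G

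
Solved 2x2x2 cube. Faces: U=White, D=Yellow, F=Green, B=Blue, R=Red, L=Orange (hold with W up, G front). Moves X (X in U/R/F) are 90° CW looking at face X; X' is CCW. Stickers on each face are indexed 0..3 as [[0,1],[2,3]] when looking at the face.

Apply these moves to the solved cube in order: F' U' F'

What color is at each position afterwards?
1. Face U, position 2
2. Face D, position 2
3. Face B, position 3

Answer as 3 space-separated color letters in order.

Answer: G Y B

Derivation:
After move 1 (F'): F=GGGG U=WWRR R=YRYR D=OOYY L=OWOW
After move 2 (U'): U=WRWR F=OWGG R=GGYR B=YRBB L=BBOW
After move 3 (F'): F=WGOG U=WRGY R=OGOR D=BWYY L=BROW
Query 1: U[2] = G
Query 2: D[2] = Y
Query 3: B[3] = B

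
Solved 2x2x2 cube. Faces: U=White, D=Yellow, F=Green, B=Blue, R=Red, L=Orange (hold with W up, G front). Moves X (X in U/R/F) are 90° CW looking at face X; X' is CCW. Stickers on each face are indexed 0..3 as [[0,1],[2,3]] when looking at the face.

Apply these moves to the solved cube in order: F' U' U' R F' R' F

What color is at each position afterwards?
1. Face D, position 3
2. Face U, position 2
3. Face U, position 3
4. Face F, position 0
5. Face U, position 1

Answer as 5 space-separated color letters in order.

Answer: G W G B R

Derivation:
After move 1 (F'): F=GGGG U=WWRR R=YRYR D=OOYY L=OWOW
After move 2 (U'): U=WRWR F=OWGG R=GGYR B=YRBB L=BBOW
After move 3 (U'): U=RRWW F=BBGG R=OWYR B=GGBB L=YROW
After move 4 (R): R=YORW U=RBWG F=BOGY D=OBYG B=WGRB
After move 5 (F'): F=OYBG U=RBYR R=BOOW D=RWYG L=YGOW
After move 6 (R'): R=OWBO U=RRYW F=OBBR D=RYYG B=GGWB
After move 7 (F): F=BORB U=RRWG R=YWWO D=BOYG L=YROY
Query 1: D[3] = G
Query 2: U[2] = W
Query 3: U[3] = G
Query 4: F[0] = B
Query 5: U[1] = R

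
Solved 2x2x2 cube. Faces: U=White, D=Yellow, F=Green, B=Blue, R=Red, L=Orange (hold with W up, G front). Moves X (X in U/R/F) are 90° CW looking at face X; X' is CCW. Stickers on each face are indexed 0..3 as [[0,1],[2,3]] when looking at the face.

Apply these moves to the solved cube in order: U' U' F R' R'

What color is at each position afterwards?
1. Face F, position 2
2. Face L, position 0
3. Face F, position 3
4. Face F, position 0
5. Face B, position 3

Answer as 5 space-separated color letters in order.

Answer: G R G G B

Derivation:
After move 1 (U'): U=WWWW F=OOGG R=GGRR B=RRBB L=BBOO
After move 2 (U'): U=WWWW F=BBGG R=OORR B=GGBB L=RROO
After move 3 (F): F=GBGB U=WWOR R=WOWR D=ROYY L=RYOY
After move 4 (R'): R=ORWW U=WBOG F=GWGR D=RBYB B=YGOB
After move 5 (R'): R=RWOW U=WOOY F=GBGG D=RWYR B=BGBB
Query 1: F[2] = G
Query 2: L[0] = R
Query 3: F[3] = G
Query 4: F[0] = G
Query 5: B[3] = B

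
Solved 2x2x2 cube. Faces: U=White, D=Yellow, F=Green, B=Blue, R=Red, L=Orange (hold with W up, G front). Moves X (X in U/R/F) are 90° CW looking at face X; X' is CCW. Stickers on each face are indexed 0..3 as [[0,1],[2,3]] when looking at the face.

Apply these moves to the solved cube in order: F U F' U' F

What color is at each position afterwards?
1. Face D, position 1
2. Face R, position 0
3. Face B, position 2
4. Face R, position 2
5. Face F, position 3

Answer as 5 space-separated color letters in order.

After move 1 (F): F=GGGG U=WWOO R=WRWR D=RRYY L=OYOY
After move 2 (U): U=OWOW F=WRGG R=BBWR B=OYBB L=GGOY
After move 3 (F'): F=RGWG U=OWBW R=RBRR D=GYYY L=GWOO
After move 4 (U'): U=WWOB F=GWWG R=RGRR B=RBBB L=OYOO
After move 5 (F): F=WGGW U=WWOY R=OGBR D=RRYY L=OGOY
Query 1: D[1] = R
Query 2: R[0] = O
Query 3: B[2] = B
Query 4: R[2] = B
Query 5: F[3] = W

Answer: R O B B W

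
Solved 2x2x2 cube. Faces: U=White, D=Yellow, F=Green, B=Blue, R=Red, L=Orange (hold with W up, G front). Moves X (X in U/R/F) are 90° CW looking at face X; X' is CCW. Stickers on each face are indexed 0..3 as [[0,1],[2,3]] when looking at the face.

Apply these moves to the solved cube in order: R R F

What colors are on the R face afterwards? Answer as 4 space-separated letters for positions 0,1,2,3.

Answer: W R Y R

Derivation:
After move 1 (R): R=RRRR U=WGWG F=GYGY D=YBYB B=WBWB
After move 2 (R): R=RRRR U=WYWY F=GBGB D=YWYW B=GBGB
After move 3 (F): F=GGBB U=WYOO R=WRYR D=RRYW L=OYOW
Query: R face = WRYR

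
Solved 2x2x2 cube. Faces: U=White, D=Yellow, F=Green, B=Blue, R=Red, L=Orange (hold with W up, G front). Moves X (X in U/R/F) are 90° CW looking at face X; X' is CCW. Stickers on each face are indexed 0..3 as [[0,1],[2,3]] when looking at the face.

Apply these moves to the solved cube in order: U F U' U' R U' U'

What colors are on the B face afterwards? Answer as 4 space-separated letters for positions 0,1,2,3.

Answer: O B O B

Derivation:
After move 1 (U): U=WWWW F=RRGG R=BBRR B=OOBB L=GGOO
After move 2 (F): F=GRGR U=WWOG R=WBWR D=RBYY L=GYOY
After move 3 (U'): U=WGWO F=GYGR R=GRWR B=WBBB L=OOOY
After move 4 (U'): U=GOWW F=OOGR R=GYWR B=GRBB L=WBOY
After move 5 (R): R=WGRY U=GOWR F=OBGY D=RBYG B=WROB
After move 6 (U'): U=ORGW F=WBGY R=OBRY B=WGOB L=WROY
After move 7 (U'): U=RWOG F=WRGY R=WBRY B=OBOB L=WGOY
Query: B face = OBOB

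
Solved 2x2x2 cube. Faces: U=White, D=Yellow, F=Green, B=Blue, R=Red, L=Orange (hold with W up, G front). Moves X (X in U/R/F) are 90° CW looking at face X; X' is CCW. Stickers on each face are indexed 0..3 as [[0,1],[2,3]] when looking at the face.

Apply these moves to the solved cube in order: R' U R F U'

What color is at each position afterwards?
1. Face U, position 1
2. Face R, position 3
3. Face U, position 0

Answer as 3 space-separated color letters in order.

After move 1 (R'): R=RRRR U=WBWB F=GWGW D=YGYG B=YBYB
After move 2 (U): U=WWBB F=RRGW R=YBRR B=OOYB L=GWOO
After move 3 (R): R=RYRB U=WRBW F=RGGG D=YYYO B=BOWB
After move 4 (F): F=GRGG U=WROW R=BYWB D=RRYO L=GYOY
After move 5 (U'): U=RWWO F=GYGG R=GRWB B=BYWB L=BOOY
Query 1: U[1] = W
Query 2: R[3] = B
Query 3: U[0] = R

Answer: W B R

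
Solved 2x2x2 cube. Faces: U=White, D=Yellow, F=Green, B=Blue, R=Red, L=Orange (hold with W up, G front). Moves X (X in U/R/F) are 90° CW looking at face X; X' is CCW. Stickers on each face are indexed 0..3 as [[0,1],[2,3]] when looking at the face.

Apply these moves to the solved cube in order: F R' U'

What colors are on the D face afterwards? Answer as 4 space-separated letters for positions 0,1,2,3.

Answer: R G Y G

Derivation:
After move 1 (F): F=GGGG U=WWOO R=WRWR D=RRYY L=OYOY
After move 2 (R'): R=RRWW U=WBOB F=GWGO D=RGYG B=YBRB
After move 3 (U'): U=BBWO F=OYGO R=GWWW B=RRRB L=YBOY
Query: D face = RGYG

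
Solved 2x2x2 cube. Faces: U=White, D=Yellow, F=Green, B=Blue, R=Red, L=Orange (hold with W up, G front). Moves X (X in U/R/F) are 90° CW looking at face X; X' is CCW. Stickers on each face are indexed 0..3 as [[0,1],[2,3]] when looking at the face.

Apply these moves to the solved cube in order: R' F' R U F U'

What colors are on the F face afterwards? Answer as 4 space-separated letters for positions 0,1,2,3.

Answer: W O G G

Derivation:
After move 1 (R'): R=RRRR U=WBWB F=GWGW D=YGYG B=YBYB
After move 2 (F'): F=WWGG U=WBRR R=GRYR D=OOYG L=OBOW
After move 3 (R): R=YGRR U=WWRG F=WOGG D=OYYY B=RBBB
After move 4 (U): U=RWGW F=YGGG R=RBRR B=OBBB L=WOOW
After move 5 (F): F=GYGG U=RWWO R=GBWR D=RRYY L=WOOY
After move 6 (U'): U=WORW F=WOGG R=GYWR B=GBBB L=OBOY
Query: F face = WOGG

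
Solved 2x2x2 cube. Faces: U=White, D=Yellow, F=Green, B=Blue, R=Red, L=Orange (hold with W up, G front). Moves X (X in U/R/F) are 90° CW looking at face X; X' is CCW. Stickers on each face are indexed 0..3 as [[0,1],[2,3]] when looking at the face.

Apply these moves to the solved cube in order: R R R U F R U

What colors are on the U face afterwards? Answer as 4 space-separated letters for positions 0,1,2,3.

After move 1 (R): R=RRRR U=WGWG F=GYGY D=YBYB B=WBWB
After move 2 (R): R=RRRR U=WYWY F=GBGB D=YWYW B=GBGB
After move 3 (R): R=RRRR U=WBWB F=GWGW D=YGYG B=YBYB
After move 4 (U): U=WWBB F=RRGW R=YBRR B=OOYB L=GWOO
After move 5 (F): F=GRWR U=WWOW R=BBBR D=RYYG L=GYOG
After move 6 (R): R=BBRB U=WROR F=GYWG D=RYYO B=WOWB
After move 7 (U): U=OWRR F=BBWG R=WORB B=GYWB L=GYOG
Query: U face = OWRR

Answer: O W R R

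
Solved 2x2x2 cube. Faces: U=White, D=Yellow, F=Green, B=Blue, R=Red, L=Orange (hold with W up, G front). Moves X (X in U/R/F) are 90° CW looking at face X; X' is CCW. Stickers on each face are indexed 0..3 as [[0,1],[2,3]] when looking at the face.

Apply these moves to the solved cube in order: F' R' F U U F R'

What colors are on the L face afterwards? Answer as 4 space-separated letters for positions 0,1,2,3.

Answer: R Y O R

Derivation:
After move 1 (F'): F=GGGG U=WWRR R=YRYR D=OOYY L=OWOW
After move 2 (R'): R=RRYY U=WBRB F=GWGR D=OGYG B=YBOB
After move 3 (F): F=GGRW U=WBWW R=RRBY D=YRYG L=OOOG
After move 4 (U): U=WWWB F=RRRW R=YBBY B=OOOB L=GGOG
After move 5 (U): U=WWBW F=YBRW R=OOBY B=GGOB L=RROG
After move 6 (F): F=RYWB U=WWGR R=BOWY D=BOYG L=RYOR
After move 7 (R'): R=OYBW U=WOGG F=RWWR D=BYYB B=GGOB
Query: L face = RYOR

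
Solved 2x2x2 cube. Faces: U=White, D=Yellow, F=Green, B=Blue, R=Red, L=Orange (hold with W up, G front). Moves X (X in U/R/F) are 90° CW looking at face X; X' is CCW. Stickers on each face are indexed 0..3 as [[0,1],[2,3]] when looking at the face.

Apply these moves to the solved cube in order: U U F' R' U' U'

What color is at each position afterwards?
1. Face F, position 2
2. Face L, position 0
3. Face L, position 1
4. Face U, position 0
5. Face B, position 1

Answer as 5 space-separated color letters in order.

Answer: B O R G W

Derivation:
After move 1 (U): U=WWWW F=RRGG R=BBRR B=OOBB L=GGOO
After move 2 (U): U=WWWW F=BBGG R=OORR B=GGBB L=RROO
After move 3 (F'): F=BGBG U=WWOR R=YOYR D=ROYY L=RWOW
After move 4 (R'): R=ORYY U=WBOG F=BWBR D=RGYG B=YGOB
After move 5 (U'): U=BGWO F=RWBR R=BWYY B=OROB L=YGOW
After move 6 (U'): U=GOBW F=YGBR R=RWYY B=BWOB L=OROW
Query 1: F[2] = B
Query 2: L[0] = O
Query 3: L[1] = R
Query 4: U[0] = G
Query 5: B[1] = W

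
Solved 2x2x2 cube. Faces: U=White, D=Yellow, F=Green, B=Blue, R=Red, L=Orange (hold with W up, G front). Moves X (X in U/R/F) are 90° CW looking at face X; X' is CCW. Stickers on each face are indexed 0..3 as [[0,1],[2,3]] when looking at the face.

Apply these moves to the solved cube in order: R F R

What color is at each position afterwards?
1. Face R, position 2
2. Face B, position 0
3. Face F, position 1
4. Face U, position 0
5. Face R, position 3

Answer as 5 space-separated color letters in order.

Answer: R O R W R

Derivation:
After move 1 (R): R=RRRR U=WGWG F=GYGY D=YBYB B=WBWB
After move 2 (F): F=GGYY U=WGOO R=WRGR D=RRYB L=OYOB
After move 3 (R): R=GWRR U=WGOY F=GRYB D=RWYW B=OBGB
Query 1: R[2] = R
Query 2: B[0] = O
Query 3: F[1] = R
Query 4: U[0] = W
Query 5: R[3] = R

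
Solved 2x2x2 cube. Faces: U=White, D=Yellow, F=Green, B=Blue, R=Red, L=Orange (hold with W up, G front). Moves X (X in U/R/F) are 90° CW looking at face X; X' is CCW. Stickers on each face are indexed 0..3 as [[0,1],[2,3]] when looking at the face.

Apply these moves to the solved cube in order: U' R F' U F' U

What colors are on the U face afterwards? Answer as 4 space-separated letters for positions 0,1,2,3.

After move 1 (U'): U=WWWW F=OOGG R=GGRR B=RRBB L=BBOO
After move 2 (R): R=RGRG U=WOWG F=OYGY D=YBYR B=WRWB
After move 3 (F'): F=YYOG U=WORR R=BGYG D=BOYR L=BGOW
After move 4 (U): U=RWRO F=BGOG R=WRYG B=BGWB L=YYOW
After move 5 (F'): F=GGBO U=RWWY R=ORBG D=YWYR L=YOOR
After move 6 (U): U=WRYW F=ORBO R=BGBG B=YOWB L=GGOR
Query: U face = WRYW

Answer: W R Y W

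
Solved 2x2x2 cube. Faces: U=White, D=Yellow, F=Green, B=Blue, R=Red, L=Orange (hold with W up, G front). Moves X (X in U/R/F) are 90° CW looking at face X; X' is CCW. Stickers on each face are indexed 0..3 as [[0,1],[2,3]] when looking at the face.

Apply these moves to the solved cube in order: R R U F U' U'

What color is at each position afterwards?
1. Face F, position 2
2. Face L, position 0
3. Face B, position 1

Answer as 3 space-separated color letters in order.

Answer: B Y R

Derivation:
After move 1 (R): R=RRRR U=WGWG F=GYGY D=YBYB B=WBWB
After move 2 (R): R=RRRR U=WYWY F=GBGB D=YWYW B=GBGB
After move 3 (U): U=WWYY F=RRGB R=GBRR B=OOGB L=GBOO
After move 4 (F): F=GRBR U=WWOB R=YBYR D=RGYW L=GYOW
After move 5 (U'): U=WBWO F=GYBR R=GRYR B=YBGB L=OOOW
After move 6 (U'): U=BOWW F=OOBR R=GYYR B=GRGB L=YBOW
Query 1: F[2] = B
Query 2: L[0] = Y
Query 3: B[1] = R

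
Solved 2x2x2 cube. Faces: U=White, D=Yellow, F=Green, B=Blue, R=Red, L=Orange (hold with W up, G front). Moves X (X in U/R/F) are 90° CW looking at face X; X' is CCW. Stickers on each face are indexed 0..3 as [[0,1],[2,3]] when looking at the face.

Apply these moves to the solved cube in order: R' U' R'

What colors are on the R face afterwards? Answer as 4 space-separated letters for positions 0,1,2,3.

After move 1 (R'): R=RRRR U=WBWB F=GWGW D=YGYG B=YBYB
After move 2 (U'): U=BBWW F=OOGW R=GWRR B=RRYB L=YBOO
After move 3 (R'): R=WRGR U=BYWR F=OBGW D=YOYW B=GRGB
Query: R face = WRGR

Answer: W R G R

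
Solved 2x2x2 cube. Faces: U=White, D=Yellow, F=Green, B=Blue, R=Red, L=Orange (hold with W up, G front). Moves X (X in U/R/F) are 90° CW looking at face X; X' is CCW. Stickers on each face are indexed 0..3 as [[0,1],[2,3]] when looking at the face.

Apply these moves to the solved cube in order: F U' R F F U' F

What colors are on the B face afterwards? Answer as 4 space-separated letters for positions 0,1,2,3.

Answer: Y G O B

Derivation:
After move 1 (F): F=GGGG U=WWOO R=WRWR D=RRYY L=OYOY
After move 2 (U'): U=WOWO F=OYGG R=GGWR B=WRBB L=BBOY
After move 3 (R): R=WGRG U=WYWG F=ORGY D=RBYW B=OROB
After move 4 (F): F=GOYR U=WYYB R=WGGG D=RWYW L=BROB
After move 5 (F): F=YGRO U=WYBR R=YGBG D=GWYW L=BROW
After move 6 (U'): U=YRWB F=BRRO R=YGBG B=YGOB L=OROW
After move 7 (F): F=RBOR U=YRWR R=WGBG D=BYYW L=OGOW
Query: B face = YGOB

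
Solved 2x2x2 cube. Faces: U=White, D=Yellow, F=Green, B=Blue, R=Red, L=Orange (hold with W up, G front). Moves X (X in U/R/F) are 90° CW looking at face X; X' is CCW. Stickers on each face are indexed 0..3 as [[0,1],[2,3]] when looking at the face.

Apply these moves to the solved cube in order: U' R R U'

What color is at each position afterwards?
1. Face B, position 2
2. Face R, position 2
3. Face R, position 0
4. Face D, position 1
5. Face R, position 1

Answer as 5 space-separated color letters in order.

Answer: O G O W B

Derivation:
After move 1 (U'): U=WWWW F=OOGG R=GGRR B=RRBB L=BBOO
After move 2 (R): R=RGRG U=WOWG F=OYGY D=YBYR B=WRWB
After move 3 (R): R=RRGG U=WYWY F=OBGR D=YWYW B=GROB
After move 4 (U'): U=YYWW F=BBGR R=OBGG B=RROB L=GROO
Query 1: B[2] = O
Query 2: R[2] = G
Query 3: R[0] = O
Query 4: D[1] = W
Query 5: R[1] = B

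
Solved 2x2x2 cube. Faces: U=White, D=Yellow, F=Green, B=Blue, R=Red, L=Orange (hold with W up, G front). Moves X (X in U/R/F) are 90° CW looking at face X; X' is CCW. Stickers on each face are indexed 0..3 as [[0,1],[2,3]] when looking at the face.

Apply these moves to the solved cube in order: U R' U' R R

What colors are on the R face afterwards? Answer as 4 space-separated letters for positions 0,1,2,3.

Answer: R B W R

Derivation:
After move 1 (U): U=WWWW F=RRGG R=BBRR B=OOBB L=GGOO
After move 2 (R'): R=BRBR U=WBWO F=RWGW D=YRYG B=YOYB
After move 3 (U'): U=BOWW F=GGGW R=RWBR B=BRYB L=YOOO
After move 4 (R): R=BRRW U=BGWW F=GRGG D=YYYB B=WROB
After move 5 (R): R=RBWR U=BRWG F=GYGB D=YOYW B=WRGB
Query: R face = RBWR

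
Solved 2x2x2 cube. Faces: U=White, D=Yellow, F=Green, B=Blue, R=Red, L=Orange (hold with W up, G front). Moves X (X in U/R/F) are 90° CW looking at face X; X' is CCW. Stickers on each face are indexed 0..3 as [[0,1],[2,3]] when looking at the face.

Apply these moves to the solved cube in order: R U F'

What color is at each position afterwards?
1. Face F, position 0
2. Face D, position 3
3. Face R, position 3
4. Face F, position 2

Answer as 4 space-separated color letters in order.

After move 1 (R): R=RRRR U=WGWG F=GYGY D=YBYB B=WBWB
After move 2 (U): U=WWGG F=RRGY R=WBRR B=OOWB L=GYOO
After move 3 (F'): F=RYRG U=WWWR R=BBYR D=YOYB L=GGOG
Query 1: F[0] = R
Query 2: D[3] = B
Query 3: R[3] = R
Query 4: F[2] = R

Answer: R B R R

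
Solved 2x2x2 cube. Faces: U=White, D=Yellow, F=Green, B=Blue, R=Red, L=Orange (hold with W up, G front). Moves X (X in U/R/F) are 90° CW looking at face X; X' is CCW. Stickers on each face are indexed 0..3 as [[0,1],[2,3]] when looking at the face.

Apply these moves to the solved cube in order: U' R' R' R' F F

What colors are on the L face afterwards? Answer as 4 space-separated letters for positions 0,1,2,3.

Answer: B R O R

Derivation:
After move 1 (U'): U=WWWW F=OOGG R=GGRR B=RRBB L=BBOO
After move 2 (R'): R=GRGR U=WBWR F=OWGW D=YOYG B=YRYB
After move 3 (R'): R=RRGG U=WYWY F=OBGR D=YWYW B=GROB
After move 4 (R'): R=RGRG U=WOWG F=OYGY D=YBYR B=WRWB
After move 5 (F): F=GOYY U=WOOB R=WGGG D=RRYR L=BYOB
After move 6 (F): F=YGYO U=WOBY R=OGBG D=GWYR L=BROR
Query: L face = BROR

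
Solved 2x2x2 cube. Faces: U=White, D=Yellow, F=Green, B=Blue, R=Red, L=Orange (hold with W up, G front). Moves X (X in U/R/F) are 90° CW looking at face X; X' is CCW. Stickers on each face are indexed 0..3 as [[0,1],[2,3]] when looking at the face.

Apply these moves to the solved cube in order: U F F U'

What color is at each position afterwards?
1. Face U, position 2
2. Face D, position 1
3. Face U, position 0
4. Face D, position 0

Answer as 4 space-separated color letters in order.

Answer: W W W W

Derivation:
After move 1 (U): U=WWWW F=RRGG R=BBRR B=OOBB L=GGOO
After move 2 (F): F=GRGR U=WWOG R=WBWR D=RBYY L=GYOY
After move 3 (F): F=GGRR U=WWYY R=OBGR D=WWYY L=GROB
After move 4 (U'): U=WYWY F=GRRR R=GGGR B=OBBB L=OOOB
Query 1: U[2] = W
Query 2: D[1] = W
Query 3: U[0] = W
Query 4: D[0] = W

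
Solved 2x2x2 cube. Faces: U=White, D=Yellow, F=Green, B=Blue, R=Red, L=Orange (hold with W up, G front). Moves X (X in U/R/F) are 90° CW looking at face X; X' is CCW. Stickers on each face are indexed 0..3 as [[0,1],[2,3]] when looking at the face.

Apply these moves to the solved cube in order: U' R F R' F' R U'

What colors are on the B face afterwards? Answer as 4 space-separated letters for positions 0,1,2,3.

Answer: R O W B

Derivation:
After move 1 (U'): U=WWWW F=OOGG R=GGRR B=RRBB L=BBOO
After move 2 (R): R=RGRG U=WOWG F=OYGY D=YBYR B=WRWB
After move 3 (F): F=GOYY U=WOOB R=WGGG D=RRYR L=BYOB
After move 4 (R'): R=GGWG U=WWOW F=GOYB D=ROYY B=RRRB
After move 5 (F'): F=OBGY U=WWGW R=OGRG D=YBYY L=BWOO
After move 6 (R): R=ROGG U=WBGY F=OBGY D=YRYR B=WRWB
After move 7 (U'): U=BYWG F=BWGY R=OBGG B=ROWB L=WROO
Query: B face = ROWB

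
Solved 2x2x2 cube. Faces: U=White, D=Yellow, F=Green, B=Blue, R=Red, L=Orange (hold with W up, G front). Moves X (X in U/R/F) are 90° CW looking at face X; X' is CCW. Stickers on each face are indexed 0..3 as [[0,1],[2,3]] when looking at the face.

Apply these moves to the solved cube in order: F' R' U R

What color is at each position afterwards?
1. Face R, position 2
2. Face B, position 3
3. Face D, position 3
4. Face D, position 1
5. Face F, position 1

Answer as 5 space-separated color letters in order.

After move 1 (F'): F=GGGG U=WWRR R=YRYR D=OOYY L=OWOW
After move 2 (R'): R=RRYY U=WBRB F=GWGR D=OGYG B=YBOB
After move 3 (U): U=RWBB F=RRGR R=YBYY B=OWOB L=GWOW
After move 4 (R): R=YYYB U=RRBR F=RGGG D=OOYO B=BWWB
Query 1: R[2] = Y
Query 2: B[3] = B
Query 3: D[3] = O
Query 4: D[1] = O
Query 5: F[1] = G

Answer: Y B O O G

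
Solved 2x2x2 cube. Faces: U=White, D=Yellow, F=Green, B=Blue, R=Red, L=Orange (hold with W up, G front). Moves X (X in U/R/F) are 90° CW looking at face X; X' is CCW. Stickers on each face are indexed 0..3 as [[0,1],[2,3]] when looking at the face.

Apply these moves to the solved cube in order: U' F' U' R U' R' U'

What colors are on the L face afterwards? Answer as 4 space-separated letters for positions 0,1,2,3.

Answer: Y O O W

Derivation:
After move 1 (U'): U=WWWW F=OOGG R=GGRR B=RRBB L=BBOO
After move 2 (F'): F=OGOG U=WWGR R=YGYR D=BOYY L=BWOW
After move 3 (U'): U=WRWG F=BWOG R=OGYR B=YGBB L=RROW
After move 4 (R): R=YORG U=WWWG F=BOOY D=BBYY B=GGRB
After move 5 (U'): U=WGWW F=RROY R=BORG B=YORB L=GGOW
After move 6 (R'): R=OGBR U=WRWY F=RGOW D=BRYY B=YOBB
After move 7 (U'): U=RYWW F=GGOW R=RGBR B=OGBB L=YOOW
Query: L face = YOOW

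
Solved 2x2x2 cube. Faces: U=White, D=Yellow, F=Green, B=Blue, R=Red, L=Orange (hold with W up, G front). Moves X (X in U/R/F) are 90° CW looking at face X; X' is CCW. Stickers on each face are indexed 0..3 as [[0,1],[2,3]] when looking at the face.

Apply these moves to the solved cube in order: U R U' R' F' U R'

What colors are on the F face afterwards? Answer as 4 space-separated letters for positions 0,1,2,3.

After move 1 (U): U=WWWW F=RRGG R=BBRR B=OOBB L=GGOO
After move 2 (R): R=RBRB U=WRWG F=RYGY D=YBYO B=WOWB
After move 3 (U'): U=RGWW F=GGGY R=RYRB B=RBWB L=WOOO
After move 4 (R'): R=YBRR U=RWWR F=GGGW D=YGYY B=OBBB
After move 5 (F'): F=GWGG U=RWYR R=GBYR D=OOYY L=WROW
After move 6 (U): U=YRRW F=GBGG R=OBYR B=WRBB L=GWOW
After move 7 (R'): R=BROY U=YBRW F=GRGW D=OBYG B=YROB
Query: F face = GRGW

Answer: G R G W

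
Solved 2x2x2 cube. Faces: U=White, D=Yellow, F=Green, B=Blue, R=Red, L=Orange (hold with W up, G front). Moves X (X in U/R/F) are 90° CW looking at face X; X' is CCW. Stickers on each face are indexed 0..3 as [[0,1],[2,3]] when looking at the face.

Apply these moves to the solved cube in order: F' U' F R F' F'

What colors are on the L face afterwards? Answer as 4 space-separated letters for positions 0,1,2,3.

Answer: B R O R

Derivation:
After move 1 (F'): F=GGGG U=WWRR R=YRYR D=OOYY L=OWOW
After move 2 (U'): U=WRWR F=OWGG R=GGYR B=YRBB L=BBOW
After move 3 (F): F=GOGW U=WRWB R=WGRR D=YGYY L=BOOO
After move 4 (R): R=RWRG U=WOWW F=GGGY D=YBYY B=BRRB
After move 5 (F'): F=GYGG U=WORR R=BWYG D=OOYY L=BWOW
After move 6 (F'): F=YGGG U=WOBY R=OWOG D=WWYY L=BROR
Query: L face = BROR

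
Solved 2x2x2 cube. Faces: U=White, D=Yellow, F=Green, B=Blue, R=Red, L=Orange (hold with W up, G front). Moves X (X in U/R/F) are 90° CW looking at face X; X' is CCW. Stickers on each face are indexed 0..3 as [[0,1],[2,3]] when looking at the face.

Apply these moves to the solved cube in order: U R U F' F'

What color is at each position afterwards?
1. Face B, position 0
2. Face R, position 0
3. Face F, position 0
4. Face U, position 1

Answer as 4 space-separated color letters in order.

After move 1 (U): U=WWWW F=RRGG R=BBRR B=OOBB L=GGOO
After move 2 (R): R=RBRB U=WRWG F=RYGY D=YBYO B=WOWB
After move 3 (U): U=WWGR F=RBGY R=WORB B=GGWB L=RYOO
After move 4 (F'): F=BYRG U=WWWR R=BOYB D=YOYO L=RROG
After move 5 (F'): F=YGBR U=WWBY R=OOYB D=RGYO L=RROW
Query 1: B[0] = G
Query 2: R[0] = O
Query 3: F[0] = Y
Query 4: U[1] = W

Answer: G O Y W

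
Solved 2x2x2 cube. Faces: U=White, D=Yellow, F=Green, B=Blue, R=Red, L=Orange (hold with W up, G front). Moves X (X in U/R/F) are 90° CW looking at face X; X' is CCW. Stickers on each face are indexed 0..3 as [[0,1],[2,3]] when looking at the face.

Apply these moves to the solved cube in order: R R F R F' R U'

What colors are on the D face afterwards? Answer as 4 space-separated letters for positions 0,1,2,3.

After move 1 (R): R=RRRR U=WGWG F=GYGY D=YBYB B=WBWB
After move 2 (R): R=RRRR U=WYWY F=GBGB D=YWYW B=GBGB
After move 3 (F): F=GGBB U=WYOO R=WRYR D=RRYW L=OYOW
After move 4 (R): R=YWRR U=WGOB F=GRBW D=RGYG B=OBYB
After move 5 (F'): F=RWGB U=WGYR R=GWRR D=YWYG L=OBOO
After move 6 (R): R=RGRW U=WWYB F=RWGG D=YYYO B=RBGB
After move 7 (U'): U=WBWY F=OBGG R=RWRW B=RGGB L=RBOO
Query: D face = YYYO

Answer: Y Y Y O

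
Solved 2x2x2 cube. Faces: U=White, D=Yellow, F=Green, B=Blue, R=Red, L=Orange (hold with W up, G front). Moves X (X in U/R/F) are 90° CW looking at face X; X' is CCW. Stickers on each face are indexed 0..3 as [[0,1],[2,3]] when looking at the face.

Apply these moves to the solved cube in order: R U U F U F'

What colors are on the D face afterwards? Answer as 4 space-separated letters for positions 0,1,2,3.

After move 1 (R): R=RRRR U=WGWG F=GYGY D=YBYB B=WBWB
After move 2 (U): U=WWGG F=RRGY R=WBRR B=OOWB L=GYOO
After move 3 (U): U=GWGW F=WBGY R=OORR B=GYWB L=RROO
After move 4 (F): F=GWYB U=GWOR R=GOWR D=ROYB L=RYOB
After move 5 (U): U=OGRW F=GOYB R=GYWR B=RYWB L=GWOB
After move 6 (F'): F=OBGY U=OGGW R=OYRR D=WBYB L=GWOR
Query: D face = WBYB

Answer: W B Y B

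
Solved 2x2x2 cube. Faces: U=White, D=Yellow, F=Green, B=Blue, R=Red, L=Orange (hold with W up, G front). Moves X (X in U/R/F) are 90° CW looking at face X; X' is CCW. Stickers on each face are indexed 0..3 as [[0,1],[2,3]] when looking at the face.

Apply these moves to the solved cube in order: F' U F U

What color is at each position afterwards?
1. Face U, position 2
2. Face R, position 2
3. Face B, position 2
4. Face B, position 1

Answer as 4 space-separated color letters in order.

After move 1 (F'): F=GGGG U=WWRR R=YRYR D=OOYY L=OWOW
After move 2 (U): U=RWRW F=YRGG R=BBYR B=OWBB L=GGOW
After move 3 (F): F=GYGR U=RWWG R=RBWR D=YBYY L=GOOO
After move 4 (U): U=WRGW F=RBGR R=OWWR B=GOBB L=GYOO
Query 1: U[2] = G
Query 2: R[2] = W
Query 3: B[2] = B
Query 4: B[1] = O

Answer: G W B O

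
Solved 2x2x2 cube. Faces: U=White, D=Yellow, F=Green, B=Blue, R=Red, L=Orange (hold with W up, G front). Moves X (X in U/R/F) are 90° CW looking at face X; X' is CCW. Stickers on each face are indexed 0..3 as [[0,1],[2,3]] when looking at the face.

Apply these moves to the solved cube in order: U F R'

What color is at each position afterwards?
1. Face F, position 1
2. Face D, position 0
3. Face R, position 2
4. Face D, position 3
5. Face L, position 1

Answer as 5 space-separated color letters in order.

Answer: W R W R Y

Derivation:
After move 1 (U): U=WWWW F=RRGG R=BBRR B=OOBB L=GGOO
After move 2 (F): F=GRGR U=WWOG R=WBWR D=RBYY L=GYOY
After move 3 (R'): R=BRWW U=WBOO F=GWGG D=RRYR B=YOBB
Query 1: F[1] = W
Query 2: D[0] = R
Query 3: R[2] = W
Query 4: D[3] = R
Query 5: L[1] = Y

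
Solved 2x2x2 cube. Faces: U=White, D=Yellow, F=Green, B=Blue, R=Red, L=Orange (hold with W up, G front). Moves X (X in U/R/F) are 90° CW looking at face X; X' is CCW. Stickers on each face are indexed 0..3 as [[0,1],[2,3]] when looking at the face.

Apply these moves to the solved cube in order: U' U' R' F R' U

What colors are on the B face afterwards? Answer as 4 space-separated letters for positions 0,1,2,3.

Answer: R Y O B

Derivation:
After move 1 (U'): U=WWWW F=OOGG R=GGRR B=RRBB L=BBOO
After move 2 (U'): U=WWWW F=BBGG R=OORR B=GGBB L=RROO
After move 3 (R'): R=OROR U=WBWG F=BWGW D=YBYG B=YGYB
After move 4 (F): F=GBWW U=WBOR R=WRGR D=OOYG L=RYOB
After move 5 (R'): R=RRWG U=WYOY F=GBWR D=OBYW B=GGOB
After move 6 (U): U=OWYY F=RRWR R=GGWG B=RYOB L=GBOB
Query: B face = RYOB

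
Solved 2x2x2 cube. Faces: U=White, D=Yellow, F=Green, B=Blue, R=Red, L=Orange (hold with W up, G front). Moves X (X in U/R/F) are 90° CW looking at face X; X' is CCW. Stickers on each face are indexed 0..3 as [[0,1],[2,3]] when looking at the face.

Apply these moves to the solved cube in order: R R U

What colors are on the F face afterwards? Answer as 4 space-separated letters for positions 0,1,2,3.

Answer: R R G B

Derivation:
After move 1 (R): R=RRRR U=WGWG F=GYGY D=YBYB B=WBWB
After move 2 (R): R=RRRR U=WYWY F=GBGB D=YWYW B=GBGB
After move 3 (U): U=WWYY F=RRGB R=GBRR B=OOGB L=GBOO
Query: F face = RRGB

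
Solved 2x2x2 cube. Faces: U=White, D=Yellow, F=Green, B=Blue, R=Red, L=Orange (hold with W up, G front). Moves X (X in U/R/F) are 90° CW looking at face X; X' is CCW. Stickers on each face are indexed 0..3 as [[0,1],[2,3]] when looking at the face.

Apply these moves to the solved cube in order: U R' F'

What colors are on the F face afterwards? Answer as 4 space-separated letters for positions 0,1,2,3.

After move 1 (U): U=WWWW F=RRGG R=BBRR B=OOBB L=GGOO
After move 2 (R'): R=BRBR U=WBWO F=RWGW D=YRYG B=YOYB
After move 3 (F'): F=WWRG U=WBBB R=RRYR D=GOYG L=GOOW
Query: F face = WWRG

Answer: W W R G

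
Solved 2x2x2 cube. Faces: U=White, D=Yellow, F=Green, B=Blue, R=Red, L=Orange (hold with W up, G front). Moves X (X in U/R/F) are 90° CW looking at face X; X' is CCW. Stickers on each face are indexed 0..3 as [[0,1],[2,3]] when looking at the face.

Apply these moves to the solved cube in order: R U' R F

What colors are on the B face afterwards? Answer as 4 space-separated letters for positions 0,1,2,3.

After move 1 (R): R=RRRR U=WGWG F=GYGY D=YBYB B=WBWB
After move 2 (U'): U=GGWW F=OOGY R=GYRR B=RRWB L=WBOO
After move 3 (R): R=RGRY U=GOWY F=OBGB D=YWYR B=WRGB
After move 4 (F): F=GOBB U=GOOB R=WGYY D=RRYR L=WYOW
Query: B face = WRGB

Answer: W R G B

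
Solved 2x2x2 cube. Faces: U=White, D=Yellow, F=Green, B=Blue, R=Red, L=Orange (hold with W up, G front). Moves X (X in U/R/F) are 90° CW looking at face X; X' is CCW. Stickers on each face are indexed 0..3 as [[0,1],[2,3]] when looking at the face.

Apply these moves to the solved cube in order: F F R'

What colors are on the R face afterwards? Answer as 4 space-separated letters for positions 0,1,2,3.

After move 1 (F): F=GGGG U=WWOO R=WRWR D=RRYY L=OYOY
After move 2 (F): F=GGGG U=WWYY R=OROR D=WWYY L=OROR
After move 3 (R'): R=RROO U=WBYB F=GWGY D=WGYG B=YBWB
Query: R face = RROO

Answer: R R O O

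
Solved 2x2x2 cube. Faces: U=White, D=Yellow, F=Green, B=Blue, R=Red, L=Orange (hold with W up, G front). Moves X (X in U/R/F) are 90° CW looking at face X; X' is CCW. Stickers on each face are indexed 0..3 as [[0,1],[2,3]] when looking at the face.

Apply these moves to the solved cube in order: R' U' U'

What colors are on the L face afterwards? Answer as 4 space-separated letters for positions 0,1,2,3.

After move 1 (R'): R=RRRR U=WBWB F=GWGW D=YGYG B=YBYB
After move 2 (U'): U=BBWW F=OOGW R=GWRR B=RRYB L=YBOO
After move 3 (U'): U=BWBW F=YBGW R=OORR B=GWYB L=RROO
Query: L face = RROO

Answer: R R O O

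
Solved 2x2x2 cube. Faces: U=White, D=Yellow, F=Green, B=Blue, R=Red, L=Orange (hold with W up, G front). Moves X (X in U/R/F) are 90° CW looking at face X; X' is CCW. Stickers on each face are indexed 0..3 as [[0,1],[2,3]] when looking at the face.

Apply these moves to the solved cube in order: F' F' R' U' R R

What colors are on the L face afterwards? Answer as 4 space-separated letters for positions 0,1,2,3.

Answer: Y B O R

Derivation:
After move 1 (F'): F=GGGG U=WWRR R=YRYR D=OOYY L=OWOW
After move 2 (F'): F=GGGG U=WWYY R=OROR D=WWYY L=OROR
After move 3 (R'): R=RROO U=WBYB F=GWGY D=WGYG B=YBWB
After move 4 (U'): U=BBWY F=ORGY R=GWOO B=RRWB L=YBOR
After move 5 (R): R=OGOW U=BRWY F=OGGG D=WWYR B=YRBB
After move 6 (R): R=OOWG U=BGWG F=OWGR D=WBYY B=YRRB
Query: L face = YBOR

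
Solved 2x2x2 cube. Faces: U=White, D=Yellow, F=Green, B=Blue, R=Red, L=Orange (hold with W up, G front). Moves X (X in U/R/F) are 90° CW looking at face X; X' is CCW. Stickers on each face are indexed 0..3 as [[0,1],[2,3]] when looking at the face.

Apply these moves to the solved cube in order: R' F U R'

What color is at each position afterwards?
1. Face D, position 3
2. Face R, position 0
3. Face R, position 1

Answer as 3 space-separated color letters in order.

Answer: W B R

Derivation:
After move 1 (R'): R=RRRR U=WBWB F=GWGW D=YGYG B=YBYB
After move 2 (F): F=GGWW U=WBOO R=WRBR D=RRYG L=OYOG
After move 3 (U): U=OWOB F=WRWW R=YBBR B=OYYB L=GGOG
After move 4 (R'): R=BRYB U=OYOO F=WWWB D=RRYW B=GYRB
Query 1: D[3] = W
Query 2: R[0] = B
Query 3: R[1] = R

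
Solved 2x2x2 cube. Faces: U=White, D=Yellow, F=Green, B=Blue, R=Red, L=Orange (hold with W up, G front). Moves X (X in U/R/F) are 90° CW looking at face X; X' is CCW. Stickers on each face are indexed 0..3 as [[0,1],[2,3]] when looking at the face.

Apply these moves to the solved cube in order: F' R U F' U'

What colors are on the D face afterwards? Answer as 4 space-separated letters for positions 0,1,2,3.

Answer: O W Y B

Derivation:
After move 1 (F'): F=GGGG U=WWRR R=YRYR D=OOYY L=OWOW
After move 2 (R): R=YYRR U=WGRG F=GOGY D=OBYB B=RBWB
After move 3 (U): U=RWGG F=YYGY R=RBRR B=OWWB L=GOOW
After move 4 (F'): F=YYYG U=RWRR R=BBOR D=OWYB L=GGOG
After move 5 (U'): U=WRRR F=GGYG R=YYOR B=BBWB L=OWOG
Query: D face = OWYB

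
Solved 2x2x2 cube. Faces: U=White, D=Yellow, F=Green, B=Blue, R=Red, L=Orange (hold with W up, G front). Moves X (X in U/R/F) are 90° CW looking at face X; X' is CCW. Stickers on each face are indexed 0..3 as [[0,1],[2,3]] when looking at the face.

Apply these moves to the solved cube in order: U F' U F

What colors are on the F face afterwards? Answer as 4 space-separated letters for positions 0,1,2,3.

After move 1 (U): U=WWWW F=RRGG R=BBRR B=OOBB L=GGOO
After move 2 (F'): F=RGRG U=WWBR R=YBYR D=GOYY L=GWOW
After move 3 (U): U=BWRW F=YBRG R=OOYR B=GWBB L=RGOW
After move 4 (F): F=RYGB U=BWWG R=ROWR D=YOYY L=RGOO
Query: F face = RYGB

Answer: R Y G B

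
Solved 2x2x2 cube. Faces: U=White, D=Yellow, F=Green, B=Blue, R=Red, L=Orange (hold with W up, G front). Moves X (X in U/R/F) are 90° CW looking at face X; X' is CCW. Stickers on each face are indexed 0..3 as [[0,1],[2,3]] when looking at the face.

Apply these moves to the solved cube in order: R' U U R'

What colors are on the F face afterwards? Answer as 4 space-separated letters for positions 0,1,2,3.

After move 1 (R'): R=RRRR U=WBWB F=GWGW D=YGYG B=YBYB
After move 2 (U): U=WWBB F=RRGW R=YBRR B=OOYB L=GWOO
After move 3 (U): U=BWBW F=YBGW R=OORR B=GWYB L=RROO
After move 4 (R'): R=OROR U=BYBG F=YWGW D=YBYW B=GWGB
Query: F face = YWGW

Answer: Y W G W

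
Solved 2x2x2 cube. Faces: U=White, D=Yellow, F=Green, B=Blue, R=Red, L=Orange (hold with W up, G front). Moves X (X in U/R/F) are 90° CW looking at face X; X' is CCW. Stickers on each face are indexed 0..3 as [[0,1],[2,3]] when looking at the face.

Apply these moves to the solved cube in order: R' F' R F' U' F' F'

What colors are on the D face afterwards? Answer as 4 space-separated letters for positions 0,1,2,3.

After move 1 (R'): R=RRRR U=WBWB F=GWGW D=YGYG B=YBYB
After move 2 (F'): F=WWGG U=WBRR R=GRYR D=OOYG L=OBOW
After move 3 (R): R=YGRR U=WWRG F=WOGG D=OYYY B=RBBB
After move 4 (F'): F=OGWG U=WWYR R=YGOR D=BWYY L=OGOR
After move 5 (U'): U=WRWY F=OGWG R=OGOR B=YGBB L=RBOR
After move 6 (F'): F=GGOW U=WROO R=WGBR D=BRYY L=RYOW
After move 7 (F'): F=GWGO U=WRWB R=RGBR D=YWYY L=ROOO
Query: D face = YWYY

Answer: Y W Y Y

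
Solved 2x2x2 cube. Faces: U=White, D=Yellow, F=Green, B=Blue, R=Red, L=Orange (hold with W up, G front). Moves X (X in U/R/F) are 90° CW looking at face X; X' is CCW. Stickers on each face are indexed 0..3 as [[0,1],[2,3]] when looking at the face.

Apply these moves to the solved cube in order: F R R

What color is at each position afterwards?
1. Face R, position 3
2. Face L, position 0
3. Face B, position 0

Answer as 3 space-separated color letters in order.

After move 1 (F): F=GGGG U=WWOO R=WRWR D=RRYY L=OYOY
After move 2 (R): R=WWRR U=WGOG F=GRGY D=RBYB B=OBWB
After move 3 (R): R=RWRW U=WROY F=GBGB D=RWYO B=GBGB
Query 1: R[3] = W
Query 2: L[0] = O
Query 3: B[0] = G

Answer: W O G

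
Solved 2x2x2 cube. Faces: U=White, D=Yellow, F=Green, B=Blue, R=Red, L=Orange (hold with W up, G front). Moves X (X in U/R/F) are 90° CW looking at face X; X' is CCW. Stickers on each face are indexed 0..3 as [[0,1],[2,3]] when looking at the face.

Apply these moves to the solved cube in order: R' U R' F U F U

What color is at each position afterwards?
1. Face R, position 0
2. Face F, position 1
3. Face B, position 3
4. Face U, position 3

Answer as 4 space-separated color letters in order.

After move 1 (R'): R=RRRR U=WBWB F=GWGW D=YGYG B=YBYB
After move 2 (U): U=WWBB F=RRGW R=YBRR B=OOYB L=GWOO
After move 3 (R'): R=BRYR U=WYBO F=RWGB D=YRYW B=GOGB
After move 4 (F): F=GRBW U=WYOW R=BROR D=YBYW L=GYOR
After move 5 (U): U=OWWY F=BRBW R=GOOR B=GYGB L=GROR
After move 6 (F): F=BBWR U=OWRR R=WOYR D=OGYW L=GYOB
After move 7 (U): U=RORW F=WOWR R=GYYR B=GYGB L=BBOB
Query 1: R[0] = G
Query 2: F[1] = O
Query 3: B[3] = B
Query 4: U[3] = W

Answer: G O B W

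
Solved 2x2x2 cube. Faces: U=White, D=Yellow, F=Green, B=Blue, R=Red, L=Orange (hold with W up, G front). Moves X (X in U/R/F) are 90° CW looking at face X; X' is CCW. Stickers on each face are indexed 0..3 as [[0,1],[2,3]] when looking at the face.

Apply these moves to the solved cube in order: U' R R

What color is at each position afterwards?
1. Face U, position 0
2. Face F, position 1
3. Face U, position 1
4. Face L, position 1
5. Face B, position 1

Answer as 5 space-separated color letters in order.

Answer: W B Y B R

Derivation:
After move 1 (U'): U=WWWW F=OOGG R=GGRR B=RRBB L=BBOO
After move 2 (R): R=RGRG U=WOWG F=OYGY D=YBYR B=WRWB
After move 3 (R): R=RRGG U=WYWY F=OBGR D=YWYW B=GROB
Query 1: U[0] = W
Query 2: F[1] = B
Query 3: U[1] = Y
Query 4: L[1] = B
Query 5: B[1] = R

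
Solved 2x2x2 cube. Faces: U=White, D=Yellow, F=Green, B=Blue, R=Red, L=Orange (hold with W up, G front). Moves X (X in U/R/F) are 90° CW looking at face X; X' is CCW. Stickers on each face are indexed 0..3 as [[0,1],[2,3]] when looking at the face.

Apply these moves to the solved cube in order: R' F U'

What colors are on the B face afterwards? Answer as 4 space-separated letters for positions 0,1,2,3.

Answer: W R Y B

Derivation:
After move 1 (R'): R=RRRR U=WBWB F=GWGW D=YGYG B=YBYB
After move 2 (F): F=GGWW U=WBOO R=WRBR D=RRYG L=OYOG
After move 3 (U'): U=BOWO F=OYWW R=GGBR B=WRYB L=YBOG
Query: B face = WRYB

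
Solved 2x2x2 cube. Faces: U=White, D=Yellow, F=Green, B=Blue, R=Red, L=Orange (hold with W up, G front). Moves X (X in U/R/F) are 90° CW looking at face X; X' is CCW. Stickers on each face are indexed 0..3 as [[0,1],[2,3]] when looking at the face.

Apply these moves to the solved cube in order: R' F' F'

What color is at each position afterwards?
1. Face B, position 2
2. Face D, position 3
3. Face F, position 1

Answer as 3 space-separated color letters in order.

After move 1 (R'): R=RRRR U=WBWB F=GWGW D=YGYG B=YBYB
After move 2 (F'): F=WWGG U=WBRR R=GRYR D=OOYG L=OBOW
After move 3 (F'): F=WGWG U=WBGY R=OROR D=BWYG L=OROR
Query 1: B[2] = Y
Query 2: D[3] = G
Query 3: F[1] = G

Answer: Y G G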